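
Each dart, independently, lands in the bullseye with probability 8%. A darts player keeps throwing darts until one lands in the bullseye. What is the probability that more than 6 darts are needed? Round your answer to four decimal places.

Y = number of darts to the first success; geometric, p = 0.08.
P(Y > 6) = P(first 6 all fail) = (1−p)^6 = 0.606355

0.6064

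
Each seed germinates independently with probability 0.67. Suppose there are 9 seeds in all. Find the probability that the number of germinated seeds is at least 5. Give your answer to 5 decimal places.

X ~ Binomial(9, 0.67); P(X ≥ 5) = Σ C(9,k) p^k (1−p)^(9−k) over k:
  k=5: C(9,5)·0.67^5·0.33^4 = 0.2017439
  k=6: C(9,6)·0.67^6·0.33^3 = 0.2730674
  k=7: C(9,7)·0.67^7·0.33^2 = 0.2376041
  k=8: C(9,8)·0.67^8·0.33^1 = 0.1206021
  k=9: C(9,9)·0.67^9·0.33^0 = 0.0272065
Total = 0.8602241

0.86022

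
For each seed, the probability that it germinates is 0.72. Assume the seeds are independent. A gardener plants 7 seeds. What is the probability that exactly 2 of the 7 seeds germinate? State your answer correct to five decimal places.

0.01874

X ~ Binomial(n=7, p=0.72).
P(X=2) = C(7,2) · p^2 · (1−p)^5
= 21 · 0.5184 · 0.001721 = 0.0187359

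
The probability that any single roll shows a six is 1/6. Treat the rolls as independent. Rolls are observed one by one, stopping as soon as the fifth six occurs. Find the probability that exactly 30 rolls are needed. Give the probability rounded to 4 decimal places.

Y = trial on which the fifth success occurs; negative binomial, r=5, p=0.166667.
P(Y=30) = C(29,4) · p^5 · (1−p)^25
= 23751 · 0.0001286 · 0.010483 = 0.032018

0.0320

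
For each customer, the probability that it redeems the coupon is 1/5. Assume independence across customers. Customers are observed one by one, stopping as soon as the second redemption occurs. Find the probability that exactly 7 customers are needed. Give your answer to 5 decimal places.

Y = trial on which the second success occurs; negative binomial, r=2, p=0.20.
P(Y=7) = C(6,1) · p^2 · (1−p)^5
= 6 · 0.04 · 0.32768 = 0.0786432

0.07864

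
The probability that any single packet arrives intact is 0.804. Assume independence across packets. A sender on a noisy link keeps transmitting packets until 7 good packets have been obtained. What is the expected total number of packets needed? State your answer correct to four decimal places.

8.7065

Y = total packets until the seventh success; negative binomial with r=7, p=0.804.
E[Y] = r / p = 7 / 0.804 = 8.706468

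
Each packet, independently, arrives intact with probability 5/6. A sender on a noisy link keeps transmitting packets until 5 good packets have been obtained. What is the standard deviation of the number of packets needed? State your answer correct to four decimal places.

Y = total packets until the fifth success; negative binomial with r=5, p=0.833333.
SD(Y) = √[r(1−p)/p²] = √(1.200000) = 1.095445

1.0954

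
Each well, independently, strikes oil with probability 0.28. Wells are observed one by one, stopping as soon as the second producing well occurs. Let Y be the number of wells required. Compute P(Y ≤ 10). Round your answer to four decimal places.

0.8170

Finishing within 10 wells ⇔ at least 2 successes in the first 10. With X ~ Binomial(10, 0.28), P(Y ≤ 10) = 1 − P(X ≤ 1).
  k=0: C(10,0)·0.28^0·0.72^10 = 0.037439
  k=1: C(10,1)·0.28^1·0.72^9 = 0.145596
1 − 0.183035 = 0.816965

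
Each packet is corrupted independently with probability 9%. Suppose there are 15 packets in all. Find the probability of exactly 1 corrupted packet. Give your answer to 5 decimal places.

0.36051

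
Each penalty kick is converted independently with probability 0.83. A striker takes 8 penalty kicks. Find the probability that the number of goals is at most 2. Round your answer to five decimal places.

X ~ Binomial(8, 0.83); P(X ≤ 2) = Σ C(8,k) p^k (1−p)^(8−k) over k:
  k=0: C(8,0)·0.83^0·0.17^8 = 0.0000007
  k=1: C(8,1)·0.83^1·0.17^7 = 0.0000272
  k=2: C(8,2)·0.83^2·0.17^6 = 0.0004656
Total = 0.0004935

0.00049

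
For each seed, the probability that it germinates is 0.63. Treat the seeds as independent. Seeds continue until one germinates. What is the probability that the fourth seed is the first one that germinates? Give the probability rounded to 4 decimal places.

Geometric (trials to first success), p = 0.63.
P(Y = 4) = (1−p)^3 · p = 0.050653 · 0.63 = 0.031911

0.0319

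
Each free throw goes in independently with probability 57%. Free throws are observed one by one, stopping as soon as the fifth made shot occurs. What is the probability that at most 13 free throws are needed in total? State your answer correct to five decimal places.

Finishing within 13 free throws ⇔ at least 5 successes in the first 13. With X ~ Binomial(13, 0.57), P(Y ≤ 13) = 1 − P(X ≤ 4).
  k=0: C(13,0)·0.57^0·0.43^13 = 0.0000172
  k=1: C(13,1)·0.57^1·0.43^12 = 0.0002961
  k=2: C(13,2)·0.57^2·0.43^11 = 0.0023550
  k=3: C(13,3)·0.57^3·0.43^10 = 0.0114466
  k=4: C(13,4)·0.57^4·0.43^9 = 0.0379334
1 − 0.0520483 = 0.9479517

0.94795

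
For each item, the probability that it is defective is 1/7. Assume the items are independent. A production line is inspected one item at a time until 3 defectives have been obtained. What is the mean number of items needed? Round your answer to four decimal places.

21.0000

Y = total items until the third success; negative binomial with r=3, p=0.142857.
E[Y] = r / p = 3 / 0.142857 = 21.000000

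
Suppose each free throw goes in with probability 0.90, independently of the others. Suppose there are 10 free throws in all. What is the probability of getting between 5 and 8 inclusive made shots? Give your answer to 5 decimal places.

X ~ Binomial(10, 0.90); P(5 ≤ X ≤ 8) = Σ C(10,k) p^k (1−p)^(10−k) over k:
  k=5: C(10,5)·0.90^5·0.10^5 = 0.0014880
  k=6: C(10,6)·0.90^6·0.10^4 = 0.0111603
  k=7: C(10,7)·0.90^7·0.10^3 = 0.0573956
  k=8: C(10,8)·0.90^8·0.10^2 = 0.1937102
Total = 0.2637542

0.26375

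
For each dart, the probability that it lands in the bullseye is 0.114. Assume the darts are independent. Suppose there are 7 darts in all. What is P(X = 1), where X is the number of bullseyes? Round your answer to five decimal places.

X ~ Binomial(n=7, p=0.114).
P(X=1) = C(7,1) · p^1 · (1−p)^6
= 7 · 0.114 · 0.48373 = 0.3860159

0.38602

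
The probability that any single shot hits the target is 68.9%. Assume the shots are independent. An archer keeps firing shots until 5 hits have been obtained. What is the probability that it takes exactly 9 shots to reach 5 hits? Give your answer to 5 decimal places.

0.10168

Y = trial on which the fifth success occurs; negative binomial, r=5, p=0.689.
P(Y=9) = C(8,4) · p^5 · (1−p)^4
= 70 · 0.15527 · 0.009355 = 0.1016800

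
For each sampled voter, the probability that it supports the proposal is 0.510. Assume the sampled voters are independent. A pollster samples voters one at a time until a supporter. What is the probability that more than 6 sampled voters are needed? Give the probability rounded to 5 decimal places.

Y = number of sampled voters to the first success; geometric, p = 0.51.
P(Y > 6) = P(first 6 all fail) = (1−p)^6 = 0.0138413

0.01384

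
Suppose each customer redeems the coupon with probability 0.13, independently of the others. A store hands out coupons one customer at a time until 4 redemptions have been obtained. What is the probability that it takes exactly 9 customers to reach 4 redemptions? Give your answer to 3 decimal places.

0.008

Y = trial on which the fourth success occurs; negative binomial, r=4, p=0.13.
P(Y=9) = C(8,3) · p^4 · (1−p)^5
= 56 · 0.00028561 · 0.49842 = 0.00797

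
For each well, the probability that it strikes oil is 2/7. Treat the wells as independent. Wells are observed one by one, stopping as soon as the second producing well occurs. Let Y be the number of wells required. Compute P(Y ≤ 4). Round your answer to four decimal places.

0.3232

Finishing within 4 wells ⇔ at least 2 successes in the first 4. With X ~ Binomial(4, 0.285714), P(Y ≤ 4) = 1 − P(X ≤ 1).
  k=0: C(4,0)·0.285714^0·0.714286^4 = 0.260308
  k=1: C(4,1)·0.285714^1·0.714286^3 = 0.416493
1 − 0.676801 = 0.323199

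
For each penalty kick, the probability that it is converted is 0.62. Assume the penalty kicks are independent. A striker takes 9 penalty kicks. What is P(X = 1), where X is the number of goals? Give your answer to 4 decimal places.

0.0024

X ~ Binomial(n=9, p=0.62).
P(X=1) = C(9,1) · p^1 · (1−p)^8
= 9 · 0.62 · 0.00043478 = 0.002426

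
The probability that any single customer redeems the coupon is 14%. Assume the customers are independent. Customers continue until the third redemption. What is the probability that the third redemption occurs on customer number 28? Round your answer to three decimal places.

Y = trial on which the third success occurs; negative binomial, r=3, p=0.14.
P(Y=28) = C(27,2) · p^3 · (1−p)^25
= 351 · 0.002744 · 0.023039 = 0.02219

0.022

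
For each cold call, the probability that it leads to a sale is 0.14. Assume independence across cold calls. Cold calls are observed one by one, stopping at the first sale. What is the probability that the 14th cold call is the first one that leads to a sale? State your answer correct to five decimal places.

0.01971

Geometric (trials to first success), p = 0.14.
P(Y = 14) = (1−p)^13 · p = 0.14076 · 0.14 = 0.0197064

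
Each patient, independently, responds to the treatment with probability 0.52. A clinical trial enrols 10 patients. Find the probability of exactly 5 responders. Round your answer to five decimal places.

X ~ Binomial(n=10, p=0.52).
P(X=5) = C(10,5) · p^5 · (1−p)^5
= 252 · 0.03802 · 0.02548 = 0.2441313

0.24413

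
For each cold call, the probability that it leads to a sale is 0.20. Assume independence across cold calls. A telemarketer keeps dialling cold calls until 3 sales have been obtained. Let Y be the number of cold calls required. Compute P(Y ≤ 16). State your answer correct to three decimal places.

Finishing within 16 cold calls ⇔ at least 3 successes in the first 16. With X ~ Binomial(16, 0.20), P(Y ≤ 16) = 1 − P(X ≤ 2).
  k=0: C(16,0)·0.20^0·0.80^16 = 0.02815
  k=1: C(16,1)·0.20^1·0.80^15 = 0.11259
  k=2: C(16,2)·0.20^2·0.80^14 = 0.21111
1 − 0.35184 = 0.64816

0.648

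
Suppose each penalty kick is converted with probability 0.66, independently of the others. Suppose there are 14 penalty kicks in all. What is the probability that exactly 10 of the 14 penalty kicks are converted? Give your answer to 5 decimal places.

0.20979

X ~ Binomial(n=14, p=0.66).
P(X=10) = C(14,10) · p^10 · (1−p)^4
= 1001 · 0.015683 · 0.013363 = 0.2097921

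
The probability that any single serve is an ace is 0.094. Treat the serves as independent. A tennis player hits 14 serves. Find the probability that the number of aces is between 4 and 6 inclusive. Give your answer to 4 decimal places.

X ~ Binomial(14, 0.094); P(4 ≤ X ≤ 6) = Σ C(14,k) p^k (1−p)^(14−k) over k:
  k=4: C(14,4)·0.094^4·0.906^10 = 0.029122
  k=5: C(14,5)·0.094^5·0.906^9 = 0.006043
  k=6: C(14,6)·0.094^6·0.906^8 = 0.000940
Total = 0.036106

0.0361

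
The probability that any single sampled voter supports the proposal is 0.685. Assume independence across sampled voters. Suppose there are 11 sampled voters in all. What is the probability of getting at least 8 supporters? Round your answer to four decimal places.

X ~ Binomial(11, 0.685); P(X ≥ 8) = Σ C(11,k) p^k (1−p)^(11−k) over k:
  k=8: C(11,8)·0.685^8·0.315^3 = 0.250000
  k=9: C(11,9)·0.685^9·0.315^2 = 0.181217
  k=10: C(11,10)·0.685^10·0.315^1 = 0.078815
  k=11: C(11,11)·0.685^11·0.315^0 = 0.015581
Total = 0.525613

0.5256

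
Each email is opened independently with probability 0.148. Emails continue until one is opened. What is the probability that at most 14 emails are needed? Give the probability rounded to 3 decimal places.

0.894

Y = number of emails to the first success; geometric, p = 0.148.
P(Y ≤ 14) = 1 − (1−p)^14 = 1 − 0.10621 = 0.89379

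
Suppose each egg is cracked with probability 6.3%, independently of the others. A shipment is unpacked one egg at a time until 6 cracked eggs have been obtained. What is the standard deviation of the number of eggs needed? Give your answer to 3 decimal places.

37.636

Y = total eggs until the sixth success; negative binomial with r=6, p=0.063.
SD(Y) = √[r(1−p)/p²] = √(1416.47770) = 37.63612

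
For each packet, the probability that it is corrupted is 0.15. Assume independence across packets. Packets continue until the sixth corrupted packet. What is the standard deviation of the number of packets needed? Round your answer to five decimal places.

Y = total packets until the sixth success; negative binomial with r=6, p=0.15.
SD(Y) = √[r(1−p)/p²] = √(226.6666667) = 15.0554531

15.05545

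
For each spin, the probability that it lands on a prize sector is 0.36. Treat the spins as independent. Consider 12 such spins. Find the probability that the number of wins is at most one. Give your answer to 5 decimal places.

0.03660

X ~ Binomial(12, 0.36); P(X ≤ 1) = Σ C(12,k) p^k (1−p)^(12−k) over k:
  k=0: C(12,0)·0.36^0·0.64^12 = 0.0047224
  k=1: C(12,1)·0.36^1·0.64^11 = 0.0318760
Total = 0.0365983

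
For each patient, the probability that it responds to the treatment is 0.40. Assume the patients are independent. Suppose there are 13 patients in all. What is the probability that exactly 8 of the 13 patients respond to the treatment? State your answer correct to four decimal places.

X ~ Binomial(n=13, p=0.40).
P(X=8) = C(13,8) · p^8 · (1−p)^5
= 1287 · 0.00065536 · 0.07776 = 0.065587

0.0656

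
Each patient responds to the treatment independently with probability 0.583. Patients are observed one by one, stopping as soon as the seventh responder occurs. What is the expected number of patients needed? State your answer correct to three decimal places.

Y = total patients until the seventh success; negative binomial with r=7, p=0.583.
E[Y] = r / p = 7 / 0.583 = 12.00686

12.007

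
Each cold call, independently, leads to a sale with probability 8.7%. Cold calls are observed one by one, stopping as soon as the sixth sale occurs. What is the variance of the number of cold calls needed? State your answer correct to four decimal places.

723.7416

Y = total cold calls until the sixth success; negative binomial with r=6, p=0.087.
Var(Y) = r(1−p)/p² = 6·0.913 / 0.087² = 723.741577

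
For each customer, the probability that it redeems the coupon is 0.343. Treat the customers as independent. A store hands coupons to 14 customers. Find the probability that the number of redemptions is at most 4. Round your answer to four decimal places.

X ~ Binomial(14, 0.343); P(X ≤ 4) = Σ C(14,k) p^k (1−p)^(14−k) over k:
  k=0: C(14,0)·0.343^0·0.657^14 = 0.002792
  k=1: C(14,1)·0.343^1·0.657^13 = 0.020407
  k=2: C(14,2)·0.343^2·0.657^12 = 0.069249
  k=3: C(14,3)·0.343^3·0.657^11 = 0.144611
  k=4: C(14,4)·0.343^4·0.657^10 = 0.207618
Total = 0.444677

0.4447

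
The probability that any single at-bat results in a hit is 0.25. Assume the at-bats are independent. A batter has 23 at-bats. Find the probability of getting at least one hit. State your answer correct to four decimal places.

P(at least one) = 1 − P(none) = 1 − (1 − 0.25)^23
= 1 − 0.001338 = 0.998662

0.9987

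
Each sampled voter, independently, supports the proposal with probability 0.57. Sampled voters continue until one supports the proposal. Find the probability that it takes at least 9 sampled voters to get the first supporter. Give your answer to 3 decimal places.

0.001

Y = number of sampled voters to the first success; geometric, p = 0.57.
P(Y > 8) = P(first 8 all fail) = (1−p)^8 = 0.00117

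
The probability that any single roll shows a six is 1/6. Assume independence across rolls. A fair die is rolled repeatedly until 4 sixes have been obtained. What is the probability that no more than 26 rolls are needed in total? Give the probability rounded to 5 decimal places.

Finishing within 26 rolls ⇔ at least 4 successes in the first 26. With X ~ Binomial(26, 0.166667), P(Y ≤ 26) = 1 − P(X ≤ 3).
  k=0: C(26,0)·0.166667^0·0.833333^26 = 0.0087355
  k=1: C(26,1)·0.166667^1·0.833333^25 = 0.0454246
  k=2: C(26,2)·0.166667^2·0.833333^24 = 0.1135615
  k=3: C(26,3)·0.166667^3·0.833333^23 = 0.1816983
1 − 0.3494199 = 0.6505801

0.65058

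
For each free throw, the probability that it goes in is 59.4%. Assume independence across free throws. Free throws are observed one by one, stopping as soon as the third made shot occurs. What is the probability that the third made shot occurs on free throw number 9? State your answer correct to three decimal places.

0.026

Y = trial on which the third success occurs; negative binomial, r=3, p=0.594.
P(Y=9) = C(8,2) · p^3 · (1−p)^6
= 28 · 0.20958 · 0.0044787 = 0.02628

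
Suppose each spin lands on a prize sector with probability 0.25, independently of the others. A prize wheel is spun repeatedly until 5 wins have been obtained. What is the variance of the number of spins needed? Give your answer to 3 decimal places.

60.000

Y = total spins until the fifth success; negative binomial with r=5, p=0.25.
Var(Y) = r(1−p)/p² = 5·0.75 / 0.25² = 60.00000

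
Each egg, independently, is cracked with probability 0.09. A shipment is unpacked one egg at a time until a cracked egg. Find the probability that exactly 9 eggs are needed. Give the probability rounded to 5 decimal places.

Geometric (trials to first success), p = 0.09.
P(Y = 9) = (1−p)^8 · p = 0.47025 · 0.09 = 0.0423227

0.04232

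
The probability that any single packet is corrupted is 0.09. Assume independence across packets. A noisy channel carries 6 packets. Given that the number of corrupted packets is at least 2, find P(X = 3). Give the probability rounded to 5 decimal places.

0.11547

X ~ Binomial(6, 0.09). Want P(X=3 | X≥2) = P(X=3) / P(X≥2).
P(X=3) = C(6,3)·0.09^3·0.91^3 = 0.0109871
P(X≥2) = 1 − 0.5678693 − 0.3369774 = 0.0951534
Ratio = 0.0109871 / 0.0951534 = 0.1154669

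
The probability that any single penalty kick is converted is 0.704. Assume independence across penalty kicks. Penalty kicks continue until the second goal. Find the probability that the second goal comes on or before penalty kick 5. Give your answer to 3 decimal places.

0.971

Finishing within 5 penalty kicks ⇔ at least 2 successes in the first 5. With X ~ Binomial(5, 0.704), P(Y ≤ 5) = 1 − P(X ≤ 1).
  k=0: C(5,0)·0.704^0·0.296^5 = 0.00227
  k=1: C(5,1)·0.704^1·0.296^4 = 0.02702
1 − 0.02929 = 0.97071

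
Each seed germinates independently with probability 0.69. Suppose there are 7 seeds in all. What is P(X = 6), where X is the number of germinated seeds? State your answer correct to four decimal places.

X ~ Binomial(n=7, p=0.69).
P(X=6) = C(7,6) · p^6 · (1−p)^1
= 7 · 0.10792 · 0.31 = 0.234182

0.2342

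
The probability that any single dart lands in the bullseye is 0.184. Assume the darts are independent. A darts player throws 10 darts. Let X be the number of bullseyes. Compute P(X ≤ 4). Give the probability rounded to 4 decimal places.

X ~ Binomial(10, 0.184); P(X ≤ 4) = Σ C(10,k) p^k (1−p)^(10−k) over k:
  k=0: C(10,0)·0.184^0·0.816^10 = 0.130889
  k=1: C(10,1)·0.184^1·0.816^9 = 0.295141
  k=2: C(10,2)·0.184^2·0.816^8 = 0.299481
  k=3: C(10,3)·0.184^3·0.816^7 = 0.180080
  k=4: C(10,4)·0.184^4·0.816^6 = 0.071061
Total = 0.976652

0.9767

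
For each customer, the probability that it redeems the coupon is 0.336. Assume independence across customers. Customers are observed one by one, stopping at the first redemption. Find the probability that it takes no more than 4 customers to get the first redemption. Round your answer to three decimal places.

0.806

Y = number of customers to the first success; geometric, p = 0.336.
P(Y ≤ 4) = 1 − (1−p)^4 = 1 − 0.19439 = 0.80561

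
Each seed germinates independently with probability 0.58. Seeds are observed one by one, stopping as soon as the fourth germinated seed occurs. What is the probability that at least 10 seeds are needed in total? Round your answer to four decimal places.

Needing more than 9 seeds ⇔ fewer than 4 successes in the first 9. With X ~ Binomial(9, 0.58), P(Y > 9) = P(X ≤ 3).
  k=0: C(9,0)·0.58^0·0.42^9 = 0.000407
  k=1: C(9,1)·0.58^1·0.42^8 = 0.005054
  k=2: C(9,2)·0.58^2·0.42^7 = 0.027919
  k=3: C(9,3)·0.58^3·0.42^6 = 0.089962
P(X ≤ 3) = 0.123342

0.1233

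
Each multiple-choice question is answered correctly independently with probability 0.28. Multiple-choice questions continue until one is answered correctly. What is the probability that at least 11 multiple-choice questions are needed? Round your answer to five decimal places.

Y = number of multiple-choice questions to the first success; geometric, p = 0.28.
P(Y > 10) = P(first 10 all fail) = (1−p)^10 = 0.0374391

0.03744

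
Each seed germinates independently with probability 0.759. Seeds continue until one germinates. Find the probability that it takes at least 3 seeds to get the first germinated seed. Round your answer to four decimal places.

0.0581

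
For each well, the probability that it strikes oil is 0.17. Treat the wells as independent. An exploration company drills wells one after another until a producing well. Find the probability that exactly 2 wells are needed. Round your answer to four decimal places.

Geometric (trials to first success), p = 0.17.
P(Y = 2) = (1−p)^1 · p = 0.83 · 0.17 = 0.141100

0.1411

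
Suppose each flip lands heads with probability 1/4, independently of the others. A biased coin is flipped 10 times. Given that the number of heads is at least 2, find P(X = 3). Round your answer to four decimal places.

0.3311

X ~ Binomial(10, 0.25). Want P(X=3 | X≥2) = P(X=3) / P(X≥2).
P(X=3) = C(10,3)·0.25^3·0.75^7 = 0.250282
P(X≥2) = 1 − 0.056314 − 0.187712 = 0.755975
Ratio = 0.250282 / 0.755975 = 0.331072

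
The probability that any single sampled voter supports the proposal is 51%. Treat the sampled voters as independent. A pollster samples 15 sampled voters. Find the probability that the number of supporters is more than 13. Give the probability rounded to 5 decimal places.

X ~ Binomial(15, 0.51); P(X ≥ 14) = Σ C(15,k) p^k (1−p)^(15−k) over k:
  k=14: C(15,14)·0.51^14·0.49^1 = 0.0005919
  k=15: C(15,15)·0.51^15·0.49^0 = 0.0000411
Total = 0.0006330

0.00063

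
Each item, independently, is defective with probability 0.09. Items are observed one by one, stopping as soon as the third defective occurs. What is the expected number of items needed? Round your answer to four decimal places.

33.3333

Y = total items until the third success; negative binomial with r=3, p=0.09.
E[Y] = r / p = 3 / 0.09 = 33.333333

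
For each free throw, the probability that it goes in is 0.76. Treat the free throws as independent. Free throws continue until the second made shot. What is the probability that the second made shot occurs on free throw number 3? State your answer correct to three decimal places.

0.277

Y = trial on which the second success occurs; negative binomial, r=2, p=0.76.
P(Y=3) = C(2,1) · p^2 · (1−p)^1
= 2 · 0.5776 · 0.24 = 0.27725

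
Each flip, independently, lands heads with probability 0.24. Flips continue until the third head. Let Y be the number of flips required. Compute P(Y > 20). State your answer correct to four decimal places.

0.1085

Needing more than 20 flips ⇔ fewer than 3 successes in the first 20. With X ~ Binomial(20, 0.24), P(Y > 20) = P(X ≤ 2).
  k=0: C(20,0)·0.24^0·0.76^20 = 0.004133
  k=1: C(20,1)·0.24^1·0.76^19 = 0.026104
  k=2: C(20,2)·0.24^2·0.76^18 = 0.078311
P(X ≤ 2) = 0.108547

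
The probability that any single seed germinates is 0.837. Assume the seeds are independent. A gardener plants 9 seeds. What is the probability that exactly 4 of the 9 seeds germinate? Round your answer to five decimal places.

0.00712

X ~ Binomial(n=9, p=0.837).
P(X=4) = C(9,4) · p^4 · (1−p)^5
= 126 · 0.4908 · 0.00011506 = 0.0071156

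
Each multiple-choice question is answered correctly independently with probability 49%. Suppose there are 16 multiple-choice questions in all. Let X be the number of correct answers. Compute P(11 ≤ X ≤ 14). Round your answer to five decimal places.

X ~ Binomial(16, 0.49); P(11 ≤ X ≤ 14) = Σ C(16,k) p^k (1−p)^(16−k) over k:
  k=11: C(16,11)·0.49^11·0.51^5 = 0.0589238
  k=12: C(16,12)·0.49^12·0.51^4 = 0.0235888
  k=13: C(16,13)·0.49^13·0.51^3 = 0.0069734
  k=14: C(16,14)·0.49^14·0.51^2 = 0.0014357
Total = 0.0909217

0.09092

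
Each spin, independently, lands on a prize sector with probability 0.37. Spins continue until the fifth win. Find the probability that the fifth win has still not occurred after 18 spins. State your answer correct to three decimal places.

0.145

Needing more than 18 spins ⇔ fewer than 5 successes in the first 18. With X ~ Binomial(18, 0.37), P(Y > 18) = P(X ≤ 4).
  k=0: C(18,0)·0.37^0·0.63^18 = 0.00024
  k=1: C(18,1)·0.37^1·0.63^17 = 0.00258
  k=2: C(18,2)·0.37^2·0.63^16 = 0.01290
  k=3: C(18,3)·0.37^3·0.63^15 = 0.04040
  k=4: C(18,4)·0.37^4·0.63^14 = 0.08898
P(X ≤ 4) = 0.14511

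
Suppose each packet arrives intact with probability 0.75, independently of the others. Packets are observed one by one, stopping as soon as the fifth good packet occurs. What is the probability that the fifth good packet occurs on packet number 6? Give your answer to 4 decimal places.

0.2966

Y = trial on which the fifth success occurs; negative binomial, r=5, p=0.75.
P(Y=6) = C(5,4) · p^5 · (1−p)^1
= 5 · 0.2373 · 0.25 = 0.296631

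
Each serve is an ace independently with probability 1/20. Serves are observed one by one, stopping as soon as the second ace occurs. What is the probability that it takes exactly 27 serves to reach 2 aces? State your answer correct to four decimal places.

Y = trial on which the second success occurs; negative binomial, r=2, p=0.05.
P(Y=27) = C(26,1) · p^2 · (1−p)^25
= 26 · 0.0025 · 0.27739 = 0.018030

0.0180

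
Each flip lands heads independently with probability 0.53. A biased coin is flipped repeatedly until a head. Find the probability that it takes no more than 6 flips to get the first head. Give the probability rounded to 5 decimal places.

0.98922

Y = number of flips to the first success; geometric, p = 0.53.
P(Y ≤ 6) = 1 − (1−p)^6 = 1 − 0.0107792 = 0.9892208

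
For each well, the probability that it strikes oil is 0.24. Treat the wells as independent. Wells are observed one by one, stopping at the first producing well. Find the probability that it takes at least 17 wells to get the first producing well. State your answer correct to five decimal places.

0.01239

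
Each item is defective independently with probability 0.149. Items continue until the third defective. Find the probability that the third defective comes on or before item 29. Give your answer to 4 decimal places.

0.8279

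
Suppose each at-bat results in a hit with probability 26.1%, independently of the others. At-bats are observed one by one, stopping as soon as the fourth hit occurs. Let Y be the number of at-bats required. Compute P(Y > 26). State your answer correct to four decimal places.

Needing more than 26 at-bats ⇔ fewer than 4 successes in the first 26. With X ~ Binomial(26, 0.261), P(Y > 26) = P(X ≤ 3).
  k=0: C(26,0)·0.261^0·0.739^26 = 0.000384
  k=1: C(26,1)·0.261^1·0.739^25 = 0.003530
  k=2: C(26,2)·0.261^2·0.739^24 = 0.015582
  k=3: C(26,3)·0.261^3·0.739^23 = 0.044027
P(X ≤ 3) = 0.063523

0.0635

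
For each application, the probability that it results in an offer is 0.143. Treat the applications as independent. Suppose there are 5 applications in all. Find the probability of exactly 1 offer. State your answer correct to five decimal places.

X ~ Binomial(n=5, p=0.143).
P(X=1) = C(5,1) · p^1 · (1−p)^4
= 5 · 0.143 · 0.53942 = 0.3856820

0.38568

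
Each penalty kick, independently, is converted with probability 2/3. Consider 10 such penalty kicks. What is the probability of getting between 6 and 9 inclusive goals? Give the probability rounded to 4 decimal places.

0.7695

X ~ Binomial(10, 0.666667); P(6 ≤ X ≤ 9) = Σ C(10,k) p^k (1−p)^(10−k) over k:
  k=6: C(10,6)·0.666667^6·0.333333^4 = 0.227608
  k=7: C(10,7)·0.666667^7·0.333333^3 = 0.260123
  k=8: C(10,8)·0.666667^8·0.333333^2 = 0.195092
  k=9: C(10,9)·0.666667^9·0.333333^1 = 0.086708
Total = 0.769530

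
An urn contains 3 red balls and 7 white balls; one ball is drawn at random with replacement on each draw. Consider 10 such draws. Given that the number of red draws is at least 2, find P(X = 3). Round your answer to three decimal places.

0.314

X ~ Binomial(10, 0.30). Want P(X=3 | X≥2) = P(X=3) / P(X≥2).
P(X=3) = C(10,3)·0.30^3·0.70^7 = 0.26683
P(X≥2) = 1 − 0.02825 − 0.12106 = 0.85069
Ratio = 0.26683 / 0.85069 = 0.31366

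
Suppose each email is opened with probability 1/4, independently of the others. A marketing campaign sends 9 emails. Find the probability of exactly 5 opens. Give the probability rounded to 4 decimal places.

X ~ Binomial(n=9, p=0.25).
P(X=5) = C(9,5) · p^5 · (1−p)^4
= 126 · 0.00097656 · 0.31641 = 0.038933

0.0389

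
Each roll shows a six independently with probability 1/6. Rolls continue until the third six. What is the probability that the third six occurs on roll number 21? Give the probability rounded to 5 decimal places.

0.03304

Y = trial on which the third success occurs; negative binomial, r=3, p=0.166667.
P(Y=21) = C(20,2) · p^3 · (1−p)^18
= 190 · 0.0046296 · 0.037561 = 0.0330398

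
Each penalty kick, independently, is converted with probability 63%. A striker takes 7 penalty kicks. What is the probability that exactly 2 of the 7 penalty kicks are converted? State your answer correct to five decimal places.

0.05780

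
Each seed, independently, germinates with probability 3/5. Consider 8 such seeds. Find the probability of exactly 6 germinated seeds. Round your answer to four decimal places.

0.2090

X ~ Binomial(n=8, p=0.60).
P(X=6) = C(8,6) · p^6 · (1−p)^2
= 28 · 0.046656 · 0.16 = 0.209019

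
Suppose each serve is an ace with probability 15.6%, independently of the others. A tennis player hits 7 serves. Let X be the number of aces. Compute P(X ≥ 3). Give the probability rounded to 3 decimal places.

0.081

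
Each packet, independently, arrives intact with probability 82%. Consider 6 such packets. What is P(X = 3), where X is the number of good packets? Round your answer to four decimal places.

X ~ Binomial(n=6, p=0.82).
P(X=3) = C(6,3) · p^3 · (1−p)^3
= 20 · 0.55137 · 0.005832 = 0.064312

0.0643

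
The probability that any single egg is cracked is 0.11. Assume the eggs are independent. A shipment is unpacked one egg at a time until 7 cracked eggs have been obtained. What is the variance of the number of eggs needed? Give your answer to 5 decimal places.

514.87603

Y = total eggs until the seventh success; negative binomial with r=7, p=0.11.
Var(Y) = r(1−p)/p² = 7·0.89 / 0.11² = 514.8760331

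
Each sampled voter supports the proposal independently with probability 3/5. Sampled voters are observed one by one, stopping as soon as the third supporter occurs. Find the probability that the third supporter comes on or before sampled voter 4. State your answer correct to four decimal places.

0.4752

Finishing within 4 sampled voters ⇔ at least 3 successes in the first 4. With X ~ Binomial(4, 0.60), P(Y ≤ 4) = 1 − P(X ≤ 2).
  k=0: C(4,0)·0.60^0·0.40^4 = 0.025600
  k=1: C(4,1)·0.60^1·0.40^3 = 0.153600
  k=2: C(4,2)·0.60^2·0.40^2 = 0.345600
1 − 0.524800 = 0.475200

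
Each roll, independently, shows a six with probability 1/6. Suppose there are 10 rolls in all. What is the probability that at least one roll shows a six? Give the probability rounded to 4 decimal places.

0.8385

P(at least one) = 1 − P(none) = 1 − (1 − 0.166667)^10
= 1 − 0.161506 = 0.838494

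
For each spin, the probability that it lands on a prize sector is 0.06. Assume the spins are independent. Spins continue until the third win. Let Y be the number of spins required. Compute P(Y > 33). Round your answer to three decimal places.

Needing more than 33 spins ⇔ fewer than 3 successes in the first 33. With X ~ Binomial(33, 0.06), P(Y > 33) = P(X ≤ 2).
  k=0: C(33,0)·0.06^0·0.94^33 = 0.12978
  k=1: C(33,1)·0.06^1·0.94^32 = 0.27337
  k=2: C(33,2)·0.06^2·0.94^31 = 0.27919
P(X ≤ 2) = 0.68235

0.682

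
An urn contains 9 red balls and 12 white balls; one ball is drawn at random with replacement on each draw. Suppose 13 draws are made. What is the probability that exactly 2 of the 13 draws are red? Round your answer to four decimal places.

0.0304

X ~ Binomial(n=13, p=0.428571).
P(X=2) = C(13,2) · p^2 · (1−p)^11
= 78 · 0.18367 · 0.0021212 = 0.030389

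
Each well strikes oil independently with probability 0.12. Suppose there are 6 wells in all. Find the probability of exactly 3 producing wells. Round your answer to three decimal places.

0.024

X ~ Binomial(n=6, p=0.12).
P(X=3) = C(6,3) · p^3 · (1−p)^3
= 20 · 0.001728 · 0.68147 = 0.02355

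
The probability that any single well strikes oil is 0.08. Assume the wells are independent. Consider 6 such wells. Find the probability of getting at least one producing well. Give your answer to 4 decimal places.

P(at least one) = 1 − P(none) = 1 − (1 − 0.08)^6
= 1 − 0.606355 = 0.393645

0.3936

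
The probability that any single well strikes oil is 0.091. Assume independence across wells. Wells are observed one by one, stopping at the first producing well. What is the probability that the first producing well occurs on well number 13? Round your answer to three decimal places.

Geometric (trials to first success), p = 0.091.
P(Y = 13) = (1−p)^12 · p = 0.31825 · 0.091 = 0.02896

0.029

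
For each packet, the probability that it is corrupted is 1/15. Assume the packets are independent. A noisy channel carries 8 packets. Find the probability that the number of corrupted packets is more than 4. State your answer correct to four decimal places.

X ~ Binomial(8, 0.066667); P(X ≥ 5) = Σ C(8,k) p^k (1−p)^(8−k) over k:
  k=5: C(8,5)·0.066667^5·0.933333^3 = 0.000060
  k=6: C(8,6)·0.066667^6·0.933333^2 = 0.000002
  k=7: C(8,7)·0.066667^7·0.933333^1 = 0.000000
  k=8: C(8,8)·0.066667^8·0.933333^0 = 0.000000
Total = 0.000062

0.0001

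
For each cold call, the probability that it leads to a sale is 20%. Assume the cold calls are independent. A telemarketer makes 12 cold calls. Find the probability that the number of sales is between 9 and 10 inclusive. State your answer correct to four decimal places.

0.0001

X ~ Binomial(12, 0.20); P(9 ≤ X ≤ 10) = Σ C(12,k) p^k (1−p)^(12−k) over k:
  k=9: C(12,9)·0.20^9·0.80^3 = 0.000058
  k=10: C(12,10)·0.20^10·0.80^2 = 0.000004
Total = 0.000062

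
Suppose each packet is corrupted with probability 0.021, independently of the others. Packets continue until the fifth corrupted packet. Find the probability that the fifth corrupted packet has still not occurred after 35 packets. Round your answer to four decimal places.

0.9992

Needing more than 35 packets ⇔ fewer than 5 successes in the first 35. With X ~ Binomial(35, 0.021), P(Y > 35) = P(X ≤ 4).
  k=0: C(35,0)·0.021^0·0.979^35 = 0.475767
  k=1: C(35,1)·0.021^1·0.979^34 = 0.357190
  k=2: C(35,2)·0.021^2·0.979^33 = 0.130252
  k=3: C(35,3)·0.021^3·0.979^32 = 0.030734
  k=4: C(35,4)·0.021^4·0.979^31 = 0.005274
P(X ≤ 4) = 0.999216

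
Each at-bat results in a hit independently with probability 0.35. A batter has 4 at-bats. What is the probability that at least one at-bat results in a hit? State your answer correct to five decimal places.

0.82149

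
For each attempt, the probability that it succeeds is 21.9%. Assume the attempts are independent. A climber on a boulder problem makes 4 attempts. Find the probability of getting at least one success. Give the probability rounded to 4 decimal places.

0.6279

P(at least one) = 1 − P(none) = 1 − (1 − 0.219)^4
= 1 − 0.372052 = 0.627948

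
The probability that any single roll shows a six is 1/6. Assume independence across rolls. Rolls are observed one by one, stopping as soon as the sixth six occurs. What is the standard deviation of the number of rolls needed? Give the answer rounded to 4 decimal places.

13.4164

Y = total rolls until the sixth success; negative binomial with r=6, p=0.166667.
SD(Y) = √[r(1−p)/p²] = √(180.000000) = 13.416408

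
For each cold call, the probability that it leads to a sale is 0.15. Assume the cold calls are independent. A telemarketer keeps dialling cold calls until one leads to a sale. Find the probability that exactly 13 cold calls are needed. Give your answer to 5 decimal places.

0.02134

Geometric (trials to first success), p = 0.15.
P(Y = 13) = (1−p)^12 · p = 0.14224 · 0.15 = 0.0213363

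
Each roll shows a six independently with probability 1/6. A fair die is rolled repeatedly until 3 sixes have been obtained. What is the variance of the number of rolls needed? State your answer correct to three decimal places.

Y = total rolls until the third success; negative binomial with r=3, p=0.166667.
Var(Y) = r(1−p)/p² = 3·0.833333 / 0.166667² = 90.00000

90.000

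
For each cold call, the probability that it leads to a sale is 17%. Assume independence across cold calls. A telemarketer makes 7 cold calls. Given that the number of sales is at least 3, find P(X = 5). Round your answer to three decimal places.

0.020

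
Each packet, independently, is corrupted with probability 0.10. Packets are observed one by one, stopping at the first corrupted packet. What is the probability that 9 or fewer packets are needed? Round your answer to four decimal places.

Y = number of packets to the first success; geometric, p = 0.10.
P(Y ≤ 9) = 1 − (1−p)^9 = 1 − 0.387420 = 0.612580

0.6126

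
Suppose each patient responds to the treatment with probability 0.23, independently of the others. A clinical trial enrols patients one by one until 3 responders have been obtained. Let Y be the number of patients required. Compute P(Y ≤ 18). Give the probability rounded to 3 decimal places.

0.819

Finishing within 18 patients ⇔ at least 3 successes in the first 18. With X ~ Binomial(18, 0.23), P(Y ≤ 18) = 1 − P(X ≤ 2).
  k=0: C(18,0)·0.23^0·0.77^18 = 0.00905
  k=1: C(18,1)·0.23^1·0.77^17 = 0.04868
  k=2: C(18,2)·0.23^2·0.77^16 = 0.12359
1 − 0.18133 = 0.81867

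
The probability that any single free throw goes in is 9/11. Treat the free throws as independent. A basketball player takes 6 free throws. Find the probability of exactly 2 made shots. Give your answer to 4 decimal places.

0.0110

X ~ Binomial(n=6, p=0.818182).
P(X=2) = C(6,2) · p^2 · (1−p)^4
= 15 · 0.66942 · 0.0010928 = 0.010973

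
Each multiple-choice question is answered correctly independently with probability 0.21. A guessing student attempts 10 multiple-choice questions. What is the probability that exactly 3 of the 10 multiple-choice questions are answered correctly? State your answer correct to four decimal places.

0.2134

X ~ Binomial(n=10, p=0.21).
P(X=3) = C(10,3) · p^3 · (1−p)^7
= 120 · 0.009261 · 0.19204 = 0.213417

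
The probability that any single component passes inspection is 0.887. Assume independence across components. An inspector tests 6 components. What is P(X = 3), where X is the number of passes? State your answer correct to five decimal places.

0.02014

X ~ Binomial(n=6, p=0.887).
P(X=3) = C(6,3) · p^3 · (1−p)^3
= 20 · 0.69786 · 0.0014429 = 0.0201389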